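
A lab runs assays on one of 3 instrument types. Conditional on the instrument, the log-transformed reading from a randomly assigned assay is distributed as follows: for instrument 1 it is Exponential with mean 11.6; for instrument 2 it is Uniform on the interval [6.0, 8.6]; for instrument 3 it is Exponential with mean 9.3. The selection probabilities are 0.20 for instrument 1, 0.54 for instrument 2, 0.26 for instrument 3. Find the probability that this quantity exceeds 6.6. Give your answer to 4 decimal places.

Conditional on each instrument, P(X > 6.6): 1: 0.566111; 2: 0.769231; 3: 0.491803.
By total probability, P(X > 6.6) = 0.2·0.566111 + 0.54·0.769231 + 0.26·0.491803 = 0.656476.

0.6565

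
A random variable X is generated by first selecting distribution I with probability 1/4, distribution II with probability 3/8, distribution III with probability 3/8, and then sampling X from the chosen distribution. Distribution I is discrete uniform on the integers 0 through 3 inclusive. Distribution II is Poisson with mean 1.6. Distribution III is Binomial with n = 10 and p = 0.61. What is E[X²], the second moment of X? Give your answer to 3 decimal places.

17.281

For each component E[X²] = Var + (mean)², giving I: 3.5; II: 4.16; III: 39.589.
Overall E[X²] = 0.25·3.5 + 0.375·4.16 + 0.375·39.589 = 17.2809.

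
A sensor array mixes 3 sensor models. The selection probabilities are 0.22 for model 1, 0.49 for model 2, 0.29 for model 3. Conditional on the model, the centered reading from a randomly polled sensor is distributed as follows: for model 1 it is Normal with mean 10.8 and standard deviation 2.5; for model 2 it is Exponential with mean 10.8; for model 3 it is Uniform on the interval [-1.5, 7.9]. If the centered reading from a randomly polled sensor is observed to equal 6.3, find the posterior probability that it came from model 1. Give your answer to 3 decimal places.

0.110

Likelihoods f(6.3 | ·): 1: 0.0315801; 2: 0.0516699; 3: 0.106383.
Posterior ∝ prior × likelihood. Numerator for 1: 0.22·0.0315801 = 0.00694761.
Normalizing constant: 0.22·0.0315801 + 0.49·0.0516699 + 0.29·0.106383 = 0.0631169.
P(1 | observation) = 0.00694761 / 0.0631169 = 0.110075.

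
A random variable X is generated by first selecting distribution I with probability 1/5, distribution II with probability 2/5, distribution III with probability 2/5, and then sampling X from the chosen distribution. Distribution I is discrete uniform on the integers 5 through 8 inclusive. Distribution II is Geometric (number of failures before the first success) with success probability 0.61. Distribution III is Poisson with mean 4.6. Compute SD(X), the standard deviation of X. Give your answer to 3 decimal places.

Per component, I: μ=6.5, E[X²]=43.5; II: μ=0.639344, E[X²]=1.45687; III: μ=4.6, E[X²]=25.76.
E[X] = 0.2·6.5 + 0.4·0.639344 + 0.4·4.6 = 3.39574.
E[X²] = 0.2·43.5 + 0.4·1.45687 + 0.4·25.76 = 19.5867.
Var(X) = E[X²] − (E[X])² = 19.5867 − 11.531 = 8.05571.
SD(X) = √8.05571 = 2.83826.

2.838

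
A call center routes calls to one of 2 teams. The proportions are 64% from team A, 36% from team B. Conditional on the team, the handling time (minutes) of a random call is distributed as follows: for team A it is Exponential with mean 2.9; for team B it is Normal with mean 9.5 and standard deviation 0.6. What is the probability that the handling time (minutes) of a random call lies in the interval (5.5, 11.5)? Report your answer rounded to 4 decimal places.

0.4438

Conditional on each team, P(5.5 < X < 11.5): A: 0.131127; B: 0.999571.
By total probability, P(5.5 < X < 11.5) = 0.64·0.131127 + 0.36·0.999571 = 0.443767.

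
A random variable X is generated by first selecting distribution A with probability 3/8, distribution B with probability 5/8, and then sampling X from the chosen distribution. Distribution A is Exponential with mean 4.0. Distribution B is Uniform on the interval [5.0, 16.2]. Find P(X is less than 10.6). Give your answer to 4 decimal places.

0.6610

Conditional on each component, P(X < 10.6): A: 0.929349; B: 0.5.
By total probability, P(X < 10.6) = 0.375·0.929349 + 0.625·0.5 = 0.661006.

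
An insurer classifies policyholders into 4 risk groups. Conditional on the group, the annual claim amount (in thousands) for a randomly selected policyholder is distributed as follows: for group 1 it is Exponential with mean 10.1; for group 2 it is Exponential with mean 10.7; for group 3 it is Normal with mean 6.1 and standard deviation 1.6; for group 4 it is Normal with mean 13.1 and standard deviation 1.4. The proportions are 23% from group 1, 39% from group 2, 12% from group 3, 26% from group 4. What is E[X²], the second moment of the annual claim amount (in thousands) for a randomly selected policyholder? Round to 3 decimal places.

186.127

For each component E[X²] = Var + (mean)², giving 1: 204.02; 2: 228.98; 3: 39.77; 4: 173.57.
Overall E[X²] = 0.23·204.02 + 0.39·228.98 + 0.12·39.77 + 0.26·173.57 = 186.127.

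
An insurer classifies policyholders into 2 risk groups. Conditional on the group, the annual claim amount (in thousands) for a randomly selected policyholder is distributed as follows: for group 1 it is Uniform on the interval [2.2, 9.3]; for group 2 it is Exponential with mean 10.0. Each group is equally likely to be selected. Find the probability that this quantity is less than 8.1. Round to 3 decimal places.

Conditional on each group, P(X < 8.1): 1: 0.830986; 2: 0.555142.
By total probability, P(X < 8.1) = 0.5·0.830986 + 0.5·0.555142 = 0.693064.

0.693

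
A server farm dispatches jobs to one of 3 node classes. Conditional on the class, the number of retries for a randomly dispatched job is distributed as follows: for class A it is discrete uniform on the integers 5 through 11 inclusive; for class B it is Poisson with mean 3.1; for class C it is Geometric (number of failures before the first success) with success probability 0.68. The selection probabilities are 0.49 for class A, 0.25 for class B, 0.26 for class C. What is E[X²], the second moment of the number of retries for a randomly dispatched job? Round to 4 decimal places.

For each component E[X²] = Var + (mean)², giving A: 68; B: 12.71; C: 0.913495.
Overall E[X²] = 0.49·68 + 0.25·12.71 + 0.26·0.913495 = 36.735.

36.7350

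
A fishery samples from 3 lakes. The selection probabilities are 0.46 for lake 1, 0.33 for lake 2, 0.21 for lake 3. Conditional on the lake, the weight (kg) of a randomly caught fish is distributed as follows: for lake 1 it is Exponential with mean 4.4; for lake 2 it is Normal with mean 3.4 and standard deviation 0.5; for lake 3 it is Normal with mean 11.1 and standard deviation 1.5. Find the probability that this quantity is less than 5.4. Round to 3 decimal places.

Conditional on each lake, P(X < 5.4): 1: 0.706909; 2: 0.999968; 3: 7.2348e-05.
By total probability, P(X < 5.4) = 0.46·0.706909 + 0.33·0.999968 + 0.21·7.2348e-05 = 0.655183.

0.655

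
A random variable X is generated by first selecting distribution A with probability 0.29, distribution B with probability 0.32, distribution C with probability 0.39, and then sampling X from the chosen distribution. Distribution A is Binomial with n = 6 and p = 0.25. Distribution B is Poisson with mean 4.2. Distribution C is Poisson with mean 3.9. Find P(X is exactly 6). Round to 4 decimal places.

Conditional on each component, P(X = 6): A: 0.000244141; B: 0.114321; C: 0.0989251.
By total probability, P(X = 6) = 0.29·0.000244141 + 0.32·0.114321 + 0.39·0.0989251 = 0.0752344.

0.0752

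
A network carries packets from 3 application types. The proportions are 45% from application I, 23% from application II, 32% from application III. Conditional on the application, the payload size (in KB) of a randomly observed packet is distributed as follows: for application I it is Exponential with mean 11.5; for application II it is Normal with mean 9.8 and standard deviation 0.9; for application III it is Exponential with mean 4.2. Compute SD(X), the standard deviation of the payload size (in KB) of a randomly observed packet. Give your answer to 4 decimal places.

Per component, I: μ=11.5, E[X²]=264.5; II: μ=9.8, E[X²]=96.85; III: μ=4.2, E[X²]=35.28.
E[X] = 0.45·11.5 + 0.23·9.8 + 0.32·4.2 = 8.773.
E[X²] = 0.45·264.5 + 0.23·96.85 + 0.32·35.28 = 152.59.
Var(X) = E[X²] − (E[X])² = 152.59 − 76.9655 = 75.6246.
SD(X) = √75.6246 = 8.69624.

8.6962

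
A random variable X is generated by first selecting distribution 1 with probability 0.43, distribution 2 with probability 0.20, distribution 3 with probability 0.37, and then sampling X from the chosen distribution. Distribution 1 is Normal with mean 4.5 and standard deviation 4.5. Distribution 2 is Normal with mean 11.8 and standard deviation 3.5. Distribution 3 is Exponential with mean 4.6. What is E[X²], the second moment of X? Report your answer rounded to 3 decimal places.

For each component E[X²] = Var + (mean)², giving 1: 40.5; 2: 151.49; 3: 42.32.
Overall E[X²] = 0.43·40.5 + 0.2·151.49 + 0.37·42.32 = 63.3714.

63.371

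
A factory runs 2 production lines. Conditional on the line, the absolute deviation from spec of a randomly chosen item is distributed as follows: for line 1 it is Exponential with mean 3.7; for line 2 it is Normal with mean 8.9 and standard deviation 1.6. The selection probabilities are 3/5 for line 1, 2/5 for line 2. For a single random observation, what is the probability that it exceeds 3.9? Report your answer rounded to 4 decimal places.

0.6088

Conditional on each line, P(X > 3.9): 1: 0.348522; 2: 0.999111.
By total probability, P(X > 3.9) = 0.6·0.348522 + 0.4·0.999111 = 0.608758.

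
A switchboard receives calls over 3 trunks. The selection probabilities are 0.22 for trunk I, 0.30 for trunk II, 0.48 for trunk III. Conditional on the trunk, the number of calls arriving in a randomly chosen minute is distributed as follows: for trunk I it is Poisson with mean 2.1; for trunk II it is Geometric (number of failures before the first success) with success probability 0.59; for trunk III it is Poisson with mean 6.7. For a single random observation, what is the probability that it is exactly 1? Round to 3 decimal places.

0.133

Conditional on each trunk, P(X = 1): I: 0.257158; II: 0.2419; III: 0.00824711.
By total probability, P(X = 1) = 0.22·0.257158 + 0.3·0.2419 + 0.48·0.00824711 = 0.133103.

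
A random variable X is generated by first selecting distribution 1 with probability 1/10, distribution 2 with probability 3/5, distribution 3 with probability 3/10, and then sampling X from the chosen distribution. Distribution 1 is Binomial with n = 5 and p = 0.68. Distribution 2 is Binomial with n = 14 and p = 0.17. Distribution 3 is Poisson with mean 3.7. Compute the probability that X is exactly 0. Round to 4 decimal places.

0.0519

Conditional on each component, P(X = 0): 1: 0.00335544; 2: 0.0736365; 3: 0.0247235.
By total probability, P(X = 0) = 0.1·0.00335544 + 0.6·0.0736365 + 0.3·0.0247235 = 0.0519345.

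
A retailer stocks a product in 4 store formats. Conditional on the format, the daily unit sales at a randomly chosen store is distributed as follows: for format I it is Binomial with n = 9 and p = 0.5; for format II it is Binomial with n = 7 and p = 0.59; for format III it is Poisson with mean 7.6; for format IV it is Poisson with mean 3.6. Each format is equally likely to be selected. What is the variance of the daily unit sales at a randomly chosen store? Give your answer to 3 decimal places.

6.216

Per component, I: μ=4.5, E[X²]=22.5; II: μ=4.13, E[X²]=18.7502; III: μ=7.6, E[X²]=65.36; IV: μ=3.6, E[X²]=16.56.
E[X] = 0.25·4.5 + 0.25·4.13 + 0.25·7.6 + 0.25·3.6 = 4.9575.
E[X²] = 0.25·22.5 + 0.25·18.7502 + 0.25·65.36 + 0.25·16.56 = 30.7925.
Var(X) = E[X²] − (E[X])² = 30.7925 − 24.5768 = 6.21574.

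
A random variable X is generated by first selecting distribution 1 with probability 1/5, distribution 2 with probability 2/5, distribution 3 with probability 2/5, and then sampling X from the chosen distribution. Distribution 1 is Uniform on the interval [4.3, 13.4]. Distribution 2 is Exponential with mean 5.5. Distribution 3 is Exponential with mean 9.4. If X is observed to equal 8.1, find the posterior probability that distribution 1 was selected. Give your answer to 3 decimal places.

0.388

Likelihoods f(8.1 | ·): 1: 0.10989; 2: 0.0416908; 3: 0.0449407.
Posterior ∝ prior × likelihood. Numerator for 1: 0.2·0.10989 = 0.021978.
Normalizing constant: 0.2·0.10989 + 0.4·0.0416908 + 0.4·0.0449407 = 0.0566306.
P(1 | observation) = 0.021978 / 0.0566306 = 0.388094.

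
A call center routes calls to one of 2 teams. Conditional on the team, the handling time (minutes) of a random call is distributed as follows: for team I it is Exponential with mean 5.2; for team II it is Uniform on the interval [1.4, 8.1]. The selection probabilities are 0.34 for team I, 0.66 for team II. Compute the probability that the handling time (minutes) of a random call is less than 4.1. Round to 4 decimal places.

0.4514

Conditional on each team, P(X < 4.1): I: 0.545456; II: 0.402985.
By total probability, P(X < 4.1) = 0.34·0.545456 + 0.66·0.402985 = 0.451425.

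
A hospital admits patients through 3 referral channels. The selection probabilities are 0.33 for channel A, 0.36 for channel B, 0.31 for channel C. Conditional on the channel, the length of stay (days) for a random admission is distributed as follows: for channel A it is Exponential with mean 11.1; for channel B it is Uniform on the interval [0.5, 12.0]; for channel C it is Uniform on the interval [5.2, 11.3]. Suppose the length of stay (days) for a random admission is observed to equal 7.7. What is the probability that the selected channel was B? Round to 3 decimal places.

Likelihoods f(7.7 | ·): A: 0.0450204; B: 0.0869565; C: 0.163934.
Posterior ∝ prior × likelihood. Numerator for B: 0.36·0.0869565 = 0.0313043.
Normalizing constant: 0.33·0.0450204 + 0.36·0.0869565 + 0.31·0.163934 = 0.0969808.
P(B | observation) = 0.0313043 / 0.0969808 = 0.322789.

0.323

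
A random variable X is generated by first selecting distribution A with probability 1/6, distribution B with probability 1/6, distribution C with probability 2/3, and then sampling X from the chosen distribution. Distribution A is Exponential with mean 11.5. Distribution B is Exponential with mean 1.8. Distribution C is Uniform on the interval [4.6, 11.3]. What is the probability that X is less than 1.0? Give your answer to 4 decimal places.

0.0849

Conditional on each component, P(X < 1.0): A: 0.083283; B: 0.426247; C: 0.
By total probability, P(X < 1.0) = 0.166667·0.083283 + 0.166667·0.426247 + 0.666667·0 = 0.0849216.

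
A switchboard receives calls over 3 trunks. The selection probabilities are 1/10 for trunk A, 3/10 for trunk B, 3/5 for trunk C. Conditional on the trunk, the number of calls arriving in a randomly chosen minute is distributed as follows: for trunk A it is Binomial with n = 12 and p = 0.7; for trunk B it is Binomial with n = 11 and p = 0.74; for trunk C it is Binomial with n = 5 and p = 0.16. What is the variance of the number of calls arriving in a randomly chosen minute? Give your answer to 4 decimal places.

14.4554

Per component, A: μ=8.4, E[X²]=73.08; B: μ=8.14, E[X²]=68.376; C: μ=0.8, E[X²]=1.312.
E[X] = 0.1·8.4 + 0.3·8.14 + 0.6·0.8 = 3.762.
E[X²] = 0.1·73.08 + 0.3·68.376 + 0.6·1.312 = 28.608.
Var(X) = E[X²] − (E[X])² = 28.608 − 14.1526 = 14.4554.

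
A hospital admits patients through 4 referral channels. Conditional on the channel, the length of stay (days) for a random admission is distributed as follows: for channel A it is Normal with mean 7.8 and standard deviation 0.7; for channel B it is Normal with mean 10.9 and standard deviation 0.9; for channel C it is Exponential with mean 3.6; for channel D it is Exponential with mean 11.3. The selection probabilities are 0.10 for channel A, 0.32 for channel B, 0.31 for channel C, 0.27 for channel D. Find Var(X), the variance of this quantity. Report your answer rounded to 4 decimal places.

50.2500

Per component, A: μ=7.8, E[X²]=61.33; B: μ=10.9, E[X²]=119.62; C: μ=3.6, E[X²]=25.92; D: μ=11.3, E[X²]=255.38.
E[X] = 0.1·7.8 + 0.32·10.9 + 0.31·3.6 + 0.27·11.3 = 8.435.
E[X²] = 0.1·61.33 + 0.32·119.62 + 0.31·25.92 + 0.27·255.38 = 121.399.
Var(X) = E[X²] − (E[X])² = 121.399 − 71.1492 = 50.25.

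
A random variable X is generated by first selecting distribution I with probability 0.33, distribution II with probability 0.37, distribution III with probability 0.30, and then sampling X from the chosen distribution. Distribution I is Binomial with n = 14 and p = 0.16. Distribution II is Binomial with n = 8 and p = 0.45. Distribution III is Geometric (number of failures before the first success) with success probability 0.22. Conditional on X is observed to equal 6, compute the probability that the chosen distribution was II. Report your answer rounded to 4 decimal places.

Likelihoods P(X=6 | ·): I: 0.0124885; II: 0.0703329; III: 0.0495439.
Posterior ∝ prior × likelihood. Numerator for II: 0.37·0.0703329 = 0.0260232.
Normalizing constant: 0.33·0.0124885 + 0.37·0.0703329 + 0.3·0.0495439 = 0.0450075.
P(II | observation) = 0.0260232 / 0.0450075 = 0.578196.

0.5782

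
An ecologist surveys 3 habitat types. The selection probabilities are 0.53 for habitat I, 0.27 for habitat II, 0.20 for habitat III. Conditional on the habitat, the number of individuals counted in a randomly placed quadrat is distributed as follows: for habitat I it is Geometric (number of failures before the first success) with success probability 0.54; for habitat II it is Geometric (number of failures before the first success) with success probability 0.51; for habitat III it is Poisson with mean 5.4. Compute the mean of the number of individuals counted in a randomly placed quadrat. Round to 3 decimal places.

Component means — I: 0.851852; II: 0.960784; III: 5.4.
E[X] = 0.53·0.851852 + 0.27·0.960784 + 0.2·5.4 = 1.79089.

1.791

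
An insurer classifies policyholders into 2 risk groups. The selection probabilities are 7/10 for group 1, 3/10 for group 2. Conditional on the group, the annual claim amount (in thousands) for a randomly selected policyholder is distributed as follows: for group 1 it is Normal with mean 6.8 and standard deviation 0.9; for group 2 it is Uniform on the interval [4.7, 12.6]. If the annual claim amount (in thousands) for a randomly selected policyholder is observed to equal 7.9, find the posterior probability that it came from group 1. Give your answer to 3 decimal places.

Likelihoods f(7.9 | ·): 1: 0.210033; 2: 0.126582.
Posterior ∝ prior × likelihood. Numerator for 1: 0.7·0.210033 = 0.147023.
Normalizing constant: 0.7·0.210033 + 0.3·0.126582 = 0.184998.
P(1 | observation) = 0.147023 / 0.184998 = 0.794729.

0.795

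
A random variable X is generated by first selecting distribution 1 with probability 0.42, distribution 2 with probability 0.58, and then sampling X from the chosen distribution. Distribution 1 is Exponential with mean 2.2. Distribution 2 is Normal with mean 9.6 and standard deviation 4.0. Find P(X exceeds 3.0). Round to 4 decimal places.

0.6587

Conditional on each component, P(X > 3.0): 1: 0.255729; 2: 0.950529.
By total probability, P(X > 3.0) = 0.42·0.255729 + 0.58·0.950529 = 0.658713.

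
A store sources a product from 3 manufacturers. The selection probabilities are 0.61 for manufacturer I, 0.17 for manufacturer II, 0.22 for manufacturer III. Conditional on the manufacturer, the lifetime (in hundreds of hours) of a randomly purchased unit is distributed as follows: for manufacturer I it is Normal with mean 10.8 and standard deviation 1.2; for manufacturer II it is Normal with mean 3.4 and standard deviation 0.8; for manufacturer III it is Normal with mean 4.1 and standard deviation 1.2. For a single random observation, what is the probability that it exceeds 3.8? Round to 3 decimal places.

0.794

Conditional on each manufacturer, P(X > 3.8): I: 1; II: 0.308538; III: 0.598706.
By total probability, P(X > 3.8) = 0.61·1 + 0.17·0.308538 + 0.22·0.598706 = 0.794167.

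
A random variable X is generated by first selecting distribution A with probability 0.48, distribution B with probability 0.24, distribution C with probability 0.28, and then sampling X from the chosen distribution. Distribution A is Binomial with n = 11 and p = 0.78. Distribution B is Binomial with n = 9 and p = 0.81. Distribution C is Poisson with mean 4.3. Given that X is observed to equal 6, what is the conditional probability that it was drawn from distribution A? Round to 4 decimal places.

0.2622

Likelihoods P(X=6 | ·): A: 0.0536195; B: 0.162723; C: 0.119127.
Posterior ∝ prior × likelihood. Numerator for A: 0.48·0.0536195 = 0.0257374.
Normalizing constant: 0.48·0.0536195 + 0.24·0.162723 + 0.28·0.119127 = 0.0981467.
P(A | observation) = 0.0257374 / 0.0981467 = 0.262234.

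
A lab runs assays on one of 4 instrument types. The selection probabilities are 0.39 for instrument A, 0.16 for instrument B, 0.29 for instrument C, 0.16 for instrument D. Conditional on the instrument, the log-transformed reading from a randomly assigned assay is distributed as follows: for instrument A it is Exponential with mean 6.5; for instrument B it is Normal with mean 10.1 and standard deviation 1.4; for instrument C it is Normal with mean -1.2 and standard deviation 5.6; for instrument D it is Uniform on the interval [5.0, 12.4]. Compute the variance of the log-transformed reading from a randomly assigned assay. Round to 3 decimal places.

Per component, A: μ=6.5, E[X²]=84.5; B: μ=10.1, E[X²]=103.97; C: μ=-1.2, E[X²]=32.8; D: μ=8.7, E[X²]=80.2533.
E[X] = 0.39·6.5 + 0.16·10.1 + 0.29·-1.2 + 0.16·8.7 = 5.195.
E[X²] = 0.39·84.5 + 0.16·103.97 + 0.29·32.8 + 0.16·80.2533 = 71.9427.
Var(X) = E[X²] − (E[X])² = 71.9427 − 26.988 = 44.9547.

44.955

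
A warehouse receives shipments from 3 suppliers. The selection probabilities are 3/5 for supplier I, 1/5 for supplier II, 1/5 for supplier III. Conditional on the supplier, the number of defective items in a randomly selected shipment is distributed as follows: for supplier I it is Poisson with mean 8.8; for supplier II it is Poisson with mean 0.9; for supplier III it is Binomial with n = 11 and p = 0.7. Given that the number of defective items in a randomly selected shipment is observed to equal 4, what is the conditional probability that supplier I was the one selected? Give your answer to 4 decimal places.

Likelihoods P(X=4 | ·): I: 0.0376641; II: 0.0111146; III: 0.0173283.
Posterior ∝ prior × likelihood. Numerator for I: 0.6·0.0376641 = 0.0225985.
Normalizing constant: 0.6·0.0376641 + 0.2·0.0111146 + 0.2·0.0173283 = 0.0282871.
P(I | observation) = 0.0225985 / 0.0282871 = 0.798898.

0.7989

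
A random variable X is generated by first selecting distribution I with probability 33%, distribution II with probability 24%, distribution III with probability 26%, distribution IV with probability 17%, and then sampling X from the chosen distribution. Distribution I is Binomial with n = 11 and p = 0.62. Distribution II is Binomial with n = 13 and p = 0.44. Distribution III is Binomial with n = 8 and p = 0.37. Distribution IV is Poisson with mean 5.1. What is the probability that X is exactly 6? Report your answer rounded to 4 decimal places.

0.1530

Conditional on each component, P(X = 6): I: 0.207927; II: 0.215055; III: 0.0285134; IV: 0.149.
By total probability, P(X = 6) = 0.33·0.207927 + 0.24·0.215055 + 0.26·0.0285134 + 0.17·0.149 = 0.152973.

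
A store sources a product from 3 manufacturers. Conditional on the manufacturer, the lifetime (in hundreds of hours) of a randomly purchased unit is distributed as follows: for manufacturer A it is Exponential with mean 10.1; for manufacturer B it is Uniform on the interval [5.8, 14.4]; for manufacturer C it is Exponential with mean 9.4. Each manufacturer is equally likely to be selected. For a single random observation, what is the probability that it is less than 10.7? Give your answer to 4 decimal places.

0.6342

Conditional on each manufacturer, P(X < 10.7): A: 0.653338; B: 0.569767; C: 0.679636.
By total probability, P(X < 10.7) = 0.333333·0.653338 + 0.333333·0.569767 + 0.333333·0.679636 = 0.634247.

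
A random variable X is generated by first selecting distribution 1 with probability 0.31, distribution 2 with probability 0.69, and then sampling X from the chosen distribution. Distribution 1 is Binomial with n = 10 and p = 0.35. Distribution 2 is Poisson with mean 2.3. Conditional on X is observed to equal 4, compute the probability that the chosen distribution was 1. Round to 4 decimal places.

Likelihoods P(X=4 | ·): 1: 0.237668; 2: 0.116902.
Posterior ∝ prior × likelihood. Numerator for 1: 0.31·0.237668 = 0.0736772.
Normalizing constant: 0.31·0.237668 + 0.69·0.116902 = 0.15434.
P(1 | observation) = 0.0736772 / 0.15434 = 0.47737.

0.4774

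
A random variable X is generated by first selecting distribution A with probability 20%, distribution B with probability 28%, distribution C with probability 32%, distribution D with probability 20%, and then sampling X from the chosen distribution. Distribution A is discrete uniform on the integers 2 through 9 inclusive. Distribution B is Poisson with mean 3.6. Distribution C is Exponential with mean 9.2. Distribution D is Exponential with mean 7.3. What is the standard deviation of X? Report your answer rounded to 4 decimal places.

Per component, A: μ=5.5, E[X²]=35.5; B: μ=3.6, E[X²]=16.56; C: μ=9.2, E[X²]=169.28; D: μ=7.3, E[X²]=106.58.
E[X] = 0.2·5.5 + 0.28·3.6 + 0.32·9.2 + 0.2·7.3 = 6.512.
E[X²] = 0.2·35.5 + 0.28·16.56 + 0.32·169.28 + 0.2·106.58 = 87.2224.
Var(X) = E[X²] − (E[X])² = 87.2224 − 42.4061 = 44.8163.
SD(X) = √44.8163 = 6.69449.

6.6945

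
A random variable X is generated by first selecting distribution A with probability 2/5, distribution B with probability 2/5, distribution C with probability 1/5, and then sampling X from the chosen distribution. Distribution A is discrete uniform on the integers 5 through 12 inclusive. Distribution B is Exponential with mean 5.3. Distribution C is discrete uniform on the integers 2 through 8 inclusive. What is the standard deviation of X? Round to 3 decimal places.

Per component, A: μ=8.5, E[X²]=77.5; B: μ=5.3, E[X²]=56.18; C: μ=5, E[X²]=29.
E[X] = 0.4·8.5 + 0.4·5.3 + 0.2·5 = 6.52.
E[X²] = 0.4·77.5 + 0.4·56.18 + 0.2·29 = 59.272.
Var(X) = E[X²] − (E[X])² = 59.272 − 42.5104 = 16.7616.
SD(X) = √16.7616 = 4.09409.

4.094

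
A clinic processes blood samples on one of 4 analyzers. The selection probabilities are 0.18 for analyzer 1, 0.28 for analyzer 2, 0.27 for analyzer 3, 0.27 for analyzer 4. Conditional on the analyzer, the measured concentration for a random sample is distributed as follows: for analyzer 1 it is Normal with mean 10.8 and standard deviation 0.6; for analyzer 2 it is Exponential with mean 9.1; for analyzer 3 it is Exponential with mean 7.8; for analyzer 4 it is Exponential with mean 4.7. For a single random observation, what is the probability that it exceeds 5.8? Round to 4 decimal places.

0.5350

Conditional on each analyzer, P(X > 5.8): 1: 1; 2: 0.528685; 3: 0.475404; 4: 0.291113.
By total probability, P(X > 5.8) = 0.18·1 + 0.28·0.528685 + 0.27·0.475404 + 0.27·0.291113 = 0.534992.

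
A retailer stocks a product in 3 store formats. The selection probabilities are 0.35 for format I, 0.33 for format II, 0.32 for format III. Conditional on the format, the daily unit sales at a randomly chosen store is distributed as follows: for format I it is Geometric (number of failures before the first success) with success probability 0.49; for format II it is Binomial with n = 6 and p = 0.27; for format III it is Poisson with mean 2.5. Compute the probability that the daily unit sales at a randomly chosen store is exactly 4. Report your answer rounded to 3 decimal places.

0.068

Conditional on each format, P(X = 4): I: 0.0331495; II: 0.0424807; III: 0.133602.
By total probability, P(X = 4) = 0.35·0.0331495 + 0.33·0.0424807 + 0.32·0.133602 = 0.0683736.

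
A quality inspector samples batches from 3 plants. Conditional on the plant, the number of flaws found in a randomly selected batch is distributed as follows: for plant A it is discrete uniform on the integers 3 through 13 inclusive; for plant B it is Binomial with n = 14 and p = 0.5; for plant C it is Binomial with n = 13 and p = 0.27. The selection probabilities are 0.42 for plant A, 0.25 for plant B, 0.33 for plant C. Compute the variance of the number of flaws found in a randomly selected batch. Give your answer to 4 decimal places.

Per component, A: μ=8, E[X²]=74; B: μ=7, E[X²]=52.5; C: μ=3.51, E[X²]=14.8824.
E[X] = 0.42·8 + 0.25·7 + 0.33·3.51 = 6.2683.
E[X²] = 0.42·74 + 0.25·52.5 + 0.33·14.8824 = 49.1162.
Var(X) = E[X²] − (E[X])² = 49.1162 − 39.2916 = 9.82461.

9.8246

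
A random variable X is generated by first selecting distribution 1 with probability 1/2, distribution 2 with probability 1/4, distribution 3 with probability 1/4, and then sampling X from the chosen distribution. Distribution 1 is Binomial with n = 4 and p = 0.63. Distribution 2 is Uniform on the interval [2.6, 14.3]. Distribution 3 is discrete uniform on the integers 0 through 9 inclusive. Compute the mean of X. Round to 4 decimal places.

Component means — 1: 2.52; 2: 8.45; 3: 4.5.
E[X] = 0.5·2.52 + 0.25·8.45 + 0.25·4.5 = 4.4975.

4.4975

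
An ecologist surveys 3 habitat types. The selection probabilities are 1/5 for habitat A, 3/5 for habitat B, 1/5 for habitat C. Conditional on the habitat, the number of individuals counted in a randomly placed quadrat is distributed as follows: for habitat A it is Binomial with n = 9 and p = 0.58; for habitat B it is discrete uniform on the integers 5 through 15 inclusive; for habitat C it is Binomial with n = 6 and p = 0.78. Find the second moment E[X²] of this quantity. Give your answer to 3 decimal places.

76.475

For each component E[X²] = Var + (mean)², giving A: 29.4408; B: 110; C: 22.932.
Overall E[X²] = 0.2·29.4408 + 0.6·110 + 0.2·22.932 = 76.4746.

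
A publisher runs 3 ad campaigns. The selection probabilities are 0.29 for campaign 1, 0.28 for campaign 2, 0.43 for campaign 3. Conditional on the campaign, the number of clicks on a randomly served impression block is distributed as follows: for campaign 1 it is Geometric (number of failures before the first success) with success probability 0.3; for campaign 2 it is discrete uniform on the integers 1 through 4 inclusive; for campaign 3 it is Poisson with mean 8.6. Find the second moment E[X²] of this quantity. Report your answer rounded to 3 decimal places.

For each component E[X²] = Var + (mean)², giving 1: 13.2222; 2: 7.5; 3: 82.56.
Overall E[X²] = 0.29·13.2222 + 0.28·7.5 + 0.43·82.56 = 41.4352.

41.435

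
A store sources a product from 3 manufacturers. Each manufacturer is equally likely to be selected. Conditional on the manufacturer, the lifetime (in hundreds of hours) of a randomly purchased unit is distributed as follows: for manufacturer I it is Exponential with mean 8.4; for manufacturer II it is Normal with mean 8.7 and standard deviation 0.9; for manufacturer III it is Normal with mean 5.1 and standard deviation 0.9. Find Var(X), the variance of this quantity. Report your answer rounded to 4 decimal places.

26.7200

Per component, I: μ=8.4, E[X²]=141.12; II: μ=8.7, E[X²]=76.5; III: μ=5.1, E[X²]=26.82.
E[X] = 0.333333·8.4 + 0.333333·8.7 + 0.333333·5.1 = 7.4.
E[X²] = 0.333333·141.12 + 0.333333·76.5 + 0.333333·26.82 = 81.48.
Var(X) = E[X²] − (E[X])² = 81.48 − 54.76 = 26.72.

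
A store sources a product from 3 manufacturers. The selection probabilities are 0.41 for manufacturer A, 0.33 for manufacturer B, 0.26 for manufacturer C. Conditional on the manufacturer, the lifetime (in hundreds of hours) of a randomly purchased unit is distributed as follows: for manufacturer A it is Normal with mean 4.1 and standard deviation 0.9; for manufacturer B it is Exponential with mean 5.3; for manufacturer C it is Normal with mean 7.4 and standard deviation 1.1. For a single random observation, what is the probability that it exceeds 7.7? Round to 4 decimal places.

Conditional on each manufacturer, P(X > 7.7): A: 3.16712e-05; B: 0.233907; C: 0.392531.
By total probability, P(X > 7.7) = 0.41·3.16712e-05 + 0.33·0.233907 + 0.26·0.392531 = 0.179261.

0.1793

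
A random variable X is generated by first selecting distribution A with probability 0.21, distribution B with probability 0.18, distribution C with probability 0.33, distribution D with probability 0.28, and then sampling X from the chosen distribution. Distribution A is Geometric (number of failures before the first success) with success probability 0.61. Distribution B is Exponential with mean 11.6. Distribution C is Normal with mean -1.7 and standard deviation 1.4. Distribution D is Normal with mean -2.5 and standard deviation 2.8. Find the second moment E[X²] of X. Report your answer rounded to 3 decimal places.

For each component E[X²] = Var + (mean)², giving A: 1.45687; B: 269.12; C: 4.85; D: 14.09.
Overall E[X²] = 0.21·1.45687 + 0.18·269.12 + 0.33·4.85 + 0.28·14.09 = 54.2932.

54.293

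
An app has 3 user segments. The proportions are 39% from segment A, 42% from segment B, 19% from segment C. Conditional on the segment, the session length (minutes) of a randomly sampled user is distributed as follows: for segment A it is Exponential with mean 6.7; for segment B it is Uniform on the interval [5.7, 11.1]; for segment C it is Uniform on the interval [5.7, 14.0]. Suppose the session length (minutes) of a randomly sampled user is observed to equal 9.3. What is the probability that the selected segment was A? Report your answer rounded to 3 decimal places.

0.126

Likelihoods f(9.3 | ·): A: 0.0372476; B: 0.185185; C: 0.120482.
Posterior ∝ prior × likelihood. Numerator for A: 0.39·0.0372476 = 0.0145266.
Normalizing constant: 0.39·0.0372476 + 0.42·0.185185 + 0.19·0.120482 = 0.115196.
P(A | observation) = 0.0145266 / 0.115196 = 0.126103.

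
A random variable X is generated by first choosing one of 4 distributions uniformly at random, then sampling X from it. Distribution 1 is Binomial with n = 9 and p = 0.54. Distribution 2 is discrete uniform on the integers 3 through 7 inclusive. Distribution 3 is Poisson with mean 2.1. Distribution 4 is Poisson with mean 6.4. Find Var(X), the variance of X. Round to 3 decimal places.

Per component, 1: μ=4.86, E[X²]=25.8552; 2: μ=5, E[X²]=27; 3: μ=2.1, E[X²]=6.51; 4: μ=6.4, E[X²]=47.36.
E[X] = 0.25·4.86 + 0.25·5 + 0.25·2.1 + 0.25·6.4 = 4.59.
E[X²] = 0.25·25.8552 + 0.25·27 + 0.25·6.51 + 0.25·47.36 = 26.6813.
Var(X) = E[X²] − (E[X])² = 26.6813 − 21.0681 = 5.6132.

5.613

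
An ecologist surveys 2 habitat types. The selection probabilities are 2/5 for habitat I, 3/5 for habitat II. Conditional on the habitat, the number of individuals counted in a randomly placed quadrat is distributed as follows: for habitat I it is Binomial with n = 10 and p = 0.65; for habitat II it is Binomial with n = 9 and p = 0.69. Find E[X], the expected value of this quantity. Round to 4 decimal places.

Component means — I: 6.5; II: 6.21.
E[X] = 0.4·6.5 + 0.6·6.21 = 6.326.

6.3260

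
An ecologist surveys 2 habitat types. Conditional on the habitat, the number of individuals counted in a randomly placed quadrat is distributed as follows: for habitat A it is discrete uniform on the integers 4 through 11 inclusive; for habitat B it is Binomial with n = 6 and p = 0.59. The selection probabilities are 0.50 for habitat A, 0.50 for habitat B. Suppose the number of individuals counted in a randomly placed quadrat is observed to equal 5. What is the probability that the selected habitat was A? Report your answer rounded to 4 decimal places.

Likelihoods P(X=5 | ·): A: 0.125; B: 0.175871.
Posterior ∝ prior × likelihood. Numerator for A: 0.5·0.125 = 0.0625.
Normalizing constant: 0.5·0.125 + 0.5·0.175871 = 0.150436.
P(A | observation) = 0.0625 / 0.150436 = 0.41546.

0.4155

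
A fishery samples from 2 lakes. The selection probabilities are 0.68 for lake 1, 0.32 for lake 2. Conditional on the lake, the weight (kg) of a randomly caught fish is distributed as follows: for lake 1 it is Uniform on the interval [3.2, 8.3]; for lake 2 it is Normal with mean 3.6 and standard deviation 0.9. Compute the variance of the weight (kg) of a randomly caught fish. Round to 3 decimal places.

2.739

Per component, 1: μ=5.75, E[X²]=35.23; 2: μ=3.6, E[X²]=13.77.
E[X] = 0.68·5.75 + 0.32·3.6 = 5.062.
E[X²] = 0.68·35.23 + 0.32·13.77 = 28.3628.
Var(X) = E[X²] − (E[X])² = 28.3628 − 25.6238 = 2.73896.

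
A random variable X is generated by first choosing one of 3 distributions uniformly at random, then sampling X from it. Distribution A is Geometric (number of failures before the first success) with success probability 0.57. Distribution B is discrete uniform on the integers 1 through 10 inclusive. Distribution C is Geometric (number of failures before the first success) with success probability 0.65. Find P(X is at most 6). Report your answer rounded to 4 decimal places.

0.8655

Conditional on each component, P(X ≤ 6): A: 0.997282; B: 0.6; C: 0.999357.
By total probability, P(X ≤ 6) = 0.333333·0.997282 + 0.333333·0.6 + 0.333333·0.999357 = 0.865546.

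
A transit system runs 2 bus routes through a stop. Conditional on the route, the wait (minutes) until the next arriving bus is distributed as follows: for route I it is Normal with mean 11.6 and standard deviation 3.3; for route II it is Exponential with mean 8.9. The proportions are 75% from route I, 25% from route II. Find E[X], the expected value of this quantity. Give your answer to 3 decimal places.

Component means — I: 11.6; II: 8.9.
E[X] = 0.75·11.6 + 0.25·8.9 = 10.925.

10.925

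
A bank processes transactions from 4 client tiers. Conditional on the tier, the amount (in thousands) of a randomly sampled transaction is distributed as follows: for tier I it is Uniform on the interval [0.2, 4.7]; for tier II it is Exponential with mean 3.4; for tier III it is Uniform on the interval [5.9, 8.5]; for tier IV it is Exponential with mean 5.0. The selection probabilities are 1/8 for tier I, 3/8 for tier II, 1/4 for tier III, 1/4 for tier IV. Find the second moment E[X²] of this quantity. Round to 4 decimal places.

35.2321

For each component E[X²] = Var + (mean)², giving I: 7.69; II: 23.12; III: 52.4033; IV: 50.
Overall E[X²] = 0.125·7.69 + 0.375·23.12 + 0.25·52.4033 + 0.25·50 = 35.2321.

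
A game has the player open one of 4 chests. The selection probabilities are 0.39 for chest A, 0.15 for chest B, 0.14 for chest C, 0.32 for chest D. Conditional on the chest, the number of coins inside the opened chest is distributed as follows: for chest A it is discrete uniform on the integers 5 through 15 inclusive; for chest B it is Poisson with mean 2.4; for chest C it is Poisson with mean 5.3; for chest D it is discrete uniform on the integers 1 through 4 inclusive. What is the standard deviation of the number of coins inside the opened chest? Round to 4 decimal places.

4.1875

Per component, A: μ=10, E[X²]=110; B: μ=2.4, E[X²]=8.16; C: μ=5.3, E[X²]=33.39; D: μ=2.5, E[X²]=7.5.
E[X] = 0.39·10 + 0.15·2.4 + 0.14·5.3 + 0.32·2.5 = 5.802.
E[X²] = 0.39·110 + 0.15·8.16 + 0.14·33.39 + 0.32·7.5 = 51.1986.
Var(X) = E[X²] − (E[X])² = 51.1986 − 33.6632 = 17.5354.
SD(X) = √17.5354 = 4.18753.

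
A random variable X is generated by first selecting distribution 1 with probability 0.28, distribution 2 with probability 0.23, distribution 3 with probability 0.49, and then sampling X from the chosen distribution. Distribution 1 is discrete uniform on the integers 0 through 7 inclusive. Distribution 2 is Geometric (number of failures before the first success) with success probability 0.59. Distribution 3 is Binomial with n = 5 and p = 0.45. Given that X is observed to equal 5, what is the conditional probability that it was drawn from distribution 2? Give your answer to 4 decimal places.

0.0345

Likelihoods P(X=5 | ·): 1: 0.125; 2: 0.00683552; 3: 0.0184528.
Posterior ∝ prior × likelihood. Numerator for 2: 0.23·0.00683552 = 0.00157217.
Normalizing constant: 0.28·0.125 + 0.23·0.00683552 + 0.49·0.0184528 = 0.045614.
P(2 | observation) = 0.00157217 / 0.045614 = 0.0344668.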